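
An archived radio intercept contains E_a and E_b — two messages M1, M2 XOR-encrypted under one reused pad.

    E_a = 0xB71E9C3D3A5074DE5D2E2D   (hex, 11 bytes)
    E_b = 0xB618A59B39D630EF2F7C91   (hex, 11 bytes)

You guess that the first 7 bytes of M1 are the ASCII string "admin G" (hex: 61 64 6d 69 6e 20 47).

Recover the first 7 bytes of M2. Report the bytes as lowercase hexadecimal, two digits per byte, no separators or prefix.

606254cf6da603

First, E_a ⊕ E_b = (M1 ⊕ K) ⊕ (M2 ⊕ K) = M1 ⊕ M2, so the key drops out. Then M2 = (M1 ⊕ M2) ⊕ M1 over the first 7 bytes.
byte 0: (b7 ⊕ b6) ⊕ 61 = 01 ⊕ 61 = 60
byte 1: (1e ⊕ 18) ⊕ 64 = 06 ⊕ 64 = 62
byte 2: (9c ⊕ a5) ⊕ 6d = 39 ⊕ 6d = 54
byte 3: (3d ⊕ 9b) ⊕ 69 = a6 ⊕ 69 = cf
byte 4: (3a ⊕ 39) ⊕ 6e = 03 ⊕ 6e = 6d
byte 5: (50 ⊕ d6) ⊕ 20 = 86 ⊕ 20 = a6
byte 6: (74 ⊕ 30) ⊕ 47 = 44 ⊕ 47 = 03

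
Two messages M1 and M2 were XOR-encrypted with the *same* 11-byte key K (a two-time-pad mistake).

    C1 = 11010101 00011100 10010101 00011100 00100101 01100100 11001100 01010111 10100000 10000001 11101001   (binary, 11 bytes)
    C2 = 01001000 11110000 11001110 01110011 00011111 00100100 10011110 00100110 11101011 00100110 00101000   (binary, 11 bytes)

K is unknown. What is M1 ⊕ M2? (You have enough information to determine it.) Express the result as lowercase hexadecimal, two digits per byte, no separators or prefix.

C1 ⊕ C2 = (M1 ⊕ K) ⊕ (M2 ⊕ K) = M1 ⊕ M2 — the shared key cancels under XOR.
d5 XOR 48 = 9d
1c XOR f0 = ec
95 XOR ce = 5b
1c XOR 73 = 6f
25 XOR 1f = 3a
64 XOR 24 = 40
cc XOR 9e = 52
57 XOR 26 = 71
a0 XOR eb = 4b
81 XOR 26 = a7
e9 XOR 28 = c1

9dec5b6f3a4052714ba7c1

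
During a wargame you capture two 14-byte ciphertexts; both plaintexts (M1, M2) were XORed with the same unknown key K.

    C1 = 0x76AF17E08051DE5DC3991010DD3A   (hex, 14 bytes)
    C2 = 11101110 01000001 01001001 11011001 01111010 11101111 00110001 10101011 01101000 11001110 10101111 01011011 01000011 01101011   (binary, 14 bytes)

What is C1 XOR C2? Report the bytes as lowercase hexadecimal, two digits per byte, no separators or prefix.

C1 ⊕ C2 = (M1 ⊕ K) ⊕ (M2 ⊕ K) = M1 ⊕ M2 — the shared key cancels under XOR.
byte 0: 76 XOR ee = 98
byte 1: af XOR 41 = ee
byte 2: 17 XOR 49 = 5e
byte 3: e0 XOR d9 = 39
byte 4: 80 XOR 7a = fa
byte 5: 51 XOR ef = be
byte 6: de XOR 31 = ef
byte 7: 5d XOR ab = f6
byte 8: c3 XOR 68 = ab
byte 9: 99 XOR ce = 57
byte 10: 10 XOR af = bf
byte 11: 10 XOR 5b = 4b
byte 12: dd XOR 43 = 9e
byte 13: 3a XOR 6b = 51

98ee5e39fabeeff6ab57bf4b9e51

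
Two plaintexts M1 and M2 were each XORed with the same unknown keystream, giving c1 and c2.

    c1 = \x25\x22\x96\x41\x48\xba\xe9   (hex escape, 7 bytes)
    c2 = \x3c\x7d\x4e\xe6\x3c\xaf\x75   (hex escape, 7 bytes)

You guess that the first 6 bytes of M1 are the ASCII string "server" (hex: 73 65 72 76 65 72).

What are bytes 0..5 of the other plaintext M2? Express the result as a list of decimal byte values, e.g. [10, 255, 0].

[106, 58, 170, 209, 17, 103]

First, c1 ⊕ c2 = (M1 ⊕ K) ⊕ (M2 ⊕ K) = M1 ⊕ M2, so the key drops out. Then M2 = (M1 ⊕ M2) ⊕ M1 over the first 6 bytes.
byte 0: (25 XOR 3c) XOR 73 = 19 XOR 73 = 6a
byte 1: (22 XOR 7d) XOR 65 = 5f XOR 65 = 3a
byte 2: (96 XOR 4e) XOR 72 = d8 XOR 72 = aa
byte 3: (41 XOR e6) XOR 76 = a7 XOR 76 = d1
byte 4: (48 XOR 3c) XOR 65 = 74 XOR 65 = 11
byte 5: (ba XOR af) XOR 72 = 15 XOR 72 = 67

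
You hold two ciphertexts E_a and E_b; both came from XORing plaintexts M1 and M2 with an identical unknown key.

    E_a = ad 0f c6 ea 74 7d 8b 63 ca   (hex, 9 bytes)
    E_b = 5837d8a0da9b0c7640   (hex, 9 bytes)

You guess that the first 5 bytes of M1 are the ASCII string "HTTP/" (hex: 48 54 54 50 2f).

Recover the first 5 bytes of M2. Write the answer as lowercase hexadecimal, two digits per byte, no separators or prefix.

First, E_a ⊕ E_b = (M1 ⊕ K) ⊕ (M2 ⊕ K) = M1 ⊕ M2, so the key drops out. Then M2 = (M1 ⊕ M2) ⊕ M1 over the first 5 bytes.
byte 0: (ad ⊕ 58) ⊕ 48 = f5 ⊕ 48 = bd
byte 1: (0f ⊕ 37) ⊕ 54 = 38 ⊕ 54 = 6c
byte 2: (c6 ⊕ d8) ⊕ 54 = 1e ⊕ 54 = 4a
byte 3: (ea ⊕ a0) ⊕ 50 = 4a ⊕ 50 = 1a
byte 4: (74 ⊕ da) ⊕ 2f = ae ⊕ 2f = 81

bd6c4a1a81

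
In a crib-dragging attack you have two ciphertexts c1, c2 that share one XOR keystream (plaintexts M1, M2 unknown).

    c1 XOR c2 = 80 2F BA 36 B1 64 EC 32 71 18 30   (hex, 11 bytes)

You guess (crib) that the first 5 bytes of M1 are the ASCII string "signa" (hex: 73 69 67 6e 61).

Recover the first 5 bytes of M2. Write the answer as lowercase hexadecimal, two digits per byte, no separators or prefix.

f346dd58d0

Since c1 ⊕ c2 = M1 ⊕ M2, XORing with the guessed M1 bytes yields the corresponding M2 bytes: M2 = (c1 ⊕ c2) ⊕ M1.
byte 0: 128 XOR 115 = 243
byte 1:  47 XOR 105 =  70
byte 2: 186 XOR 103 = 221
byte 3:  54 XOR 110 =  88
byte 4: 177 XOR  97 = 208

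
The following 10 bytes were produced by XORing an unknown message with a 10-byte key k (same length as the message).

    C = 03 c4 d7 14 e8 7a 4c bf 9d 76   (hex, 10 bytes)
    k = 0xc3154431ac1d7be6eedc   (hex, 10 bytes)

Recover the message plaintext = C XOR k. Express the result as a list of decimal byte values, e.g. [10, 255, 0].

[192, 209, 147, 37, 68, 103, 55, 89, 115, 170]

  3 xor 195 = 192
196 xor  21 = 209
215 xor  68 = 147
 20 xor  49 =  37
232 xor 172 =  68
122 xor  29 = 103
 76 xor 123 =  55
191 xor 230 =  89
157 xor 238 = 115
118 xor 220 = 170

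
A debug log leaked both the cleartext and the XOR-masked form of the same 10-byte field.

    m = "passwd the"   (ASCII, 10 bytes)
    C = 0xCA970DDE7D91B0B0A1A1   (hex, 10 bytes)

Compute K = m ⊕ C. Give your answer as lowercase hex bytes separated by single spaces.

ba f6 7e ad 0a f5 90 c4 c9 c4

Since C = m ⊕ K, XORing both sides with m gives K = m ⊕ C.
112 ⊕ 202 = 186
 97 ⊕ 151 = 246
115 ⊕  13 = 126
115 ⊕ 222 = 173
119 ⊕ 125 =  10
100 ⊕ 145 = 245
 32 ⊕ 176 = 144
116 ⊕ 176 = 196
104 ⊕ 161 = 201
101 ⊕ 161 = 196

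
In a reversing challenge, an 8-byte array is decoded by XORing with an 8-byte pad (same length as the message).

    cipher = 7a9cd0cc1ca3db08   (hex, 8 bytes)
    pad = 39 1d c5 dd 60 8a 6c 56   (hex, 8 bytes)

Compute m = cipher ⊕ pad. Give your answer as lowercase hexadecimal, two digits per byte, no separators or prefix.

438115117c29b75e

XOR is its own inverse, so applying the key byte-wise gives the result directly.
7a ^ 39 = 43
9c ^ 1d = 81
d0 ^ c5 = 15
cc ^ dd = 11
1c ^ 60 = 7c
a3 ^ 8a = 29
db ^ 6c = b7
08 ^ 56 = 5e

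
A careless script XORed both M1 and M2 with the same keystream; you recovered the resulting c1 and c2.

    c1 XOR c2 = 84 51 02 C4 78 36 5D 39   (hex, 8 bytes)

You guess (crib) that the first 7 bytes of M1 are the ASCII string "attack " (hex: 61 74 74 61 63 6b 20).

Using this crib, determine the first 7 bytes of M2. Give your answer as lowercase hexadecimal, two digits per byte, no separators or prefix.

Since c1 ⊕ c2 = M1 ⊕ M2, XORing with the guessed M1 bytes yields the corresponding M2 bytes: M2 = (c1 ⊕ c2) ⊕ M1.
84 XOR 61 = e5
51 XOR 74 = 25
02 XOR 74 = 76
c4 XOR 61 = a5
78 XOR 63 = 1b
36 XOR 6b = 5d
5d XOR 20 = 7d

e52576a51b5d7d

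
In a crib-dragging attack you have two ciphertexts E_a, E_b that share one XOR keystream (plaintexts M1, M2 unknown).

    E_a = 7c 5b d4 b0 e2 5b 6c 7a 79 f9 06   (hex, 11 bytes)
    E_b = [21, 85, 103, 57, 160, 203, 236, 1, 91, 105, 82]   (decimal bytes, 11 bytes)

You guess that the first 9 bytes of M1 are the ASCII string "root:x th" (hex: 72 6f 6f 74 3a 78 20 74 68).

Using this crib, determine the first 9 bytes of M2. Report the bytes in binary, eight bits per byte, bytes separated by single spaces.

First, E_a ⊕ E_b = (M1 ⊕ K) ⊕ (M2 ⊕ K) = M1 ⊕ M2, so the key drops out. Then M2 = (M1 ⊕ M2) ⊕ M1 over the first 9 bytes.
byte 0: (7c xor 15) xor 72 = 69 xor 72 = 1b
byte 1: (5b xor 55) xor 6f = 0e xor 6f = 61
byte 2: (d4 xor 67) xor 6f = b3 xor 6f = dc
byte 3: (b0 xor 39) xor 74 = 89 xor 74 = fd
byte 4: (e2 xor a0) xor 3a = 42 xor 3a = 78
byte 5: (5b xor cb) xor 78 = 90 xor 78 = e8
byte 6: (6c xor ec) xor 20 = 80 xor 20 = a0
byte 7: (7a xor 01) xor 74 = 7b xor 74 = 0f
byte 8: (79 xor 5b) xor 68 = 22 xor 68 = 4a

00011011 01100001 11011100 11111101 01111000 11101000 10100000 00001111 01001010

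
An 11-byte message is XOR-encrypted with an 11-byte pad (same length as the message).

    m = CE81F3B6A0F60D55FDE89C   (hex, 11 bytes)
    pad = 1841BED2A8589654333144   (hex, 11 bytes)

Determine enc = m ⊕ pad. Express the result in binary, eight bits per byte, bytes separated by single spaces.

XOR is its own inverse, so applying the key byte-wise gives the result directly.
11001110 xor 00011000 = 11010110
10000001 xor 01000001 = 11000000
11110011 xor 10111110 = 01001101
10110110 xor 11010010 = 01100100
10100000 xor 10101000 = 00001000
11110110 xor 01011000 = 10101110
00001101 xor 10010110 = 10011011
01010101 xor 01010100 = 00000001
11111101 xor 00110011 = 11001110
11101000 xor 00110001 = 11011001
10011100 xor 01000100 = 11011000

11010110 11000000 01001101 01100100 00001000 10101110 10011011 00000001 11001110 11011001 11011000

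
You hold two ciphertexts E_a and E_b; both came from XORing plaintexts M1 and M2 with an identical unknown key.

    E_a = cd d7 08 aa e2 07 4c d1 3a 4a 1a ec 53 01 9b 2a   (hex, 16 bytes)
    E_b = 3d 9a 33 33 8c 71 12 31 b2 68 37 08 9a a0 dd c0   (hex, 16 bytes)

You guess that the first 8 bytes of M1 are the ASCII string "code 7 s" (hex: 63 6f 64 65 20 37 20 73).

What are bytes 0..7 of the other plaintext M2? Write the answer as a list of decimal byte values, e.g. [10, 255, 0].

[147, 34, 95, 252, 78, 65, 126, 147]

First, E_a ⊕ E_b = (M1 ⊕ K) ⊕ (M2 ⊕ K) = M1 ⊕ M2, so the key drops out. Then M2 = (M1 ⊕ M2) ⊕ M1 over the first 8 bytes.
byte 0: (cd ^ 3d) ^ 63 = f0 ^ 63 = 93
byte 1: (d7 ^ 9a) ^ 6f = 4d ^ 6f = 22
byte 2: (08 ^ 33) ^ 64 = 3b ^ 64 = 5f
byte 3: (aa ^ 33) ^ 65 = 99 ^ 65 = fc
byte 4: (e2 ^ 8c) ^ 20 = 6e ^ 20 = 4e
byte 5: (07 ^ 71) ^ 37 = 76 ^ 37 = 41
byte 6: (4c ^ 12) ^ 20 = 5e ^ 20 = 7e
byte 7: (d1 ^ 31) ^ 73 = e0 ^ 73 = 93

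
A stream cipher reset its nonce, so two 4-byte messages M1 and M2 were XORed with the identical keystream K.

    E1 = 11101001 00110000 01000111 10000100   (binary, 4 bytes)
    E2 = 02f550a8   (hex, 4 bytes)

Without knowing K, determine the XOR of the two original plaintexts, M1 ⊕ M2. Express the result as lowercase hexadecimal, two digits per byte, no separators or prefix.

ebc5172c

E1 ⊕ E2 = (M1 ⊕ K) ⊕ (M2 ⊕ K) = M1 ⊕ M2 — the shared key cancels under XOR.
byte 0: e9 ⊕ 02 = eb
byte 1: 30 ⊕ f5 = c5
byte 2: 47 ⊕ 50 = 17
byte 3: 84 ⊕ a8 = 2c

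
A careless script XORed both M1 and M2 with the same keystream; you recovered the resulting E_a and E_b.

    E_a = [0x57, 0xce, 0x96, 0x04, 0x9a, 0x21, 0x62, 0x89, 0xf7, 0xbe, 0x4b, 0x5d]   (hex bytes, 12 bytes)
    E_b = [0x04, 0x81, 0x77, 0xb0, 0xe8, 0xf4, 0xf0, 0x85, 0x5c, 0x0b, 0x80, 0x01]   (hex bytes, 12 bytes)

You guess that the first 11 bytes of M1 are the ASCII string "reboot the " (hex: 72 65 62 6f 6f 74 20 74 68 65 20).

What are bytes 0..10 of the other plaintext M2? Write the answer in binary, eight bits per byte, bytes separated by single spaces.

00100001 00101010 10000011 11011011 00011101 10100001 10110010 01111000 11000011 11010000 11101011

First, E_a ⊕ E_b = (M1 ⊕ K) ⊕ (M2 ⊕ K) = M1 ⊕ M2, so the key drops out. Then M2 = (M1 ⊕ M2) ⊕ M1 over the first 11 bytes.
byte 0: (57 XOR 04) XOR 72 = 53 XOR 72 = 21
byte 1: (ce XOR 81) XOR 65 = 4f XOR 65 = 2a
byte 2: (96 XOR 77) XOR 62 = e1 XOR 62 = 83
byte 3: (04 XOR b0) XOR 6f = b4 XOR 6f = db
byte 4: (9a XOR e8) XOR 6f = 72 XOR 6f = 1d
byte 5: (21 XOR f4) XOR 74 = d5 XOR 74 = a1
byte 6: (62 XOR f0) XOR 20 = 92 XOR 20 = b2
byte 7: (89 XOR 85) XOR 74 = 0c XOR 74 = 78
byte 8: (f7 XOR 5c) XOR 68 = ab XOR 68 = c3
byte 9: (be XOR 0b) XOR 65 = b5 XOR 65 = d0
byte 10: (4b XOR 80) XOR 20 = cb XOR 20 = eb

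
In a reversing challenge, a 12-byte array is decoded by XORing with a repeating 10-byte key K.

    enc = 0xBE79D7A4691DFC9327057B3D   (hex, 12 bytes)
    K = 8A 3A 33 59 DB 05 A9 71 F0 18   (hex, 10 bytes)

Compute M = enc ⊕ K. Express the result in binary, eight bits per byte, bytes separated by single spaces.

The 10-byte key repeats, so the effective keystream is 8a 3a 33 59 db 05 a9 71 f0 18 8a 3a.
byte 0: 10111110 ^ 10001010 = 00110100
byte 1: 01111001 ^ 00111010 = 01000011
byte 2: 11010111 ^ 00110011 = 11100100
byte 3: 10100100 ^ 01011001 = 11111101
byte 4: 01101001 ^ 11011011 = 10110010
byte 5: 00011101 ^ 00000101 = 00011000
byte 6: 11111100 ^ 10101001 = 01010101
byte 7: 10010011 ^ 01110001 = 11100010
byte 8: 00100111 ^ 11110000 = 11010111
byte 9: 00000101 ^ 00011000 = 00011101
byte 10: 01111011 ^ 10001010 = 11110001
byte 11: 00111101 ^ 00111010 = 00000111

00110100 01000011 11100100 11111101 10110010 00011000 01010101 11100010 11010111 00011101 11110001 00000111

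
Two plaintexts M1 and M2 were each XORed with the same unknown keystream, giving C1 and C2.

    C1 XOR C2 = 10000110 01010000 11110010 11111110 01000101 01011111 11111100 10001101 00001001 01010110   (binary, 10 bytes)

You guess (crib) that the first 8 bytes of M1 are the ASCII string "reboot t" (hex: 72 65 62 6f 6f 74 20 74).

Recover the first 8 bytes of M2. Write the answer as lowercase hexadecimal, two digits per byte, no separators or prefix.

Since C1 ⊕ C2 = M1 ⊕ M2, XORing with the guessed M1 bytes yields the corresponding M2 bytes: M2 = (C1 ⊕ C2) ⊕ M1.
134 xor 114 = 244
 80 xor 101 =  53
242 xor  98 = 144
254 xor 111 = 145
 69 xor 111 =  42
 95 xor 116 =  43
252 xor  32 = 220
141 xor 116 = 249

f43590912a2bdcf9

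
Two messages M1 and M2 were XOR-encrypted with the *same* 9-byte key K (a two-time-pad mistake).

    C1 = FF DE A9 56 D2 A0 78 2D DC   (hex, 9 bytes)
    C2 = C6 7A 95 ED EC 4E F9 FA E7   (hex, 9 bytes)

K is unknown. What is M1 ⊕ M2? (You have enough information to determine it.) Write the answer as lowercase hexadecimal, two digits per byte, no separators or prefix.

C1 ⊕ C2 = (M1 ⊕ K) ⊕ (M2 ⊕ K) = M1 ⊕ M2 — the shared key cancels under XOR.
byte 0: 11111111 ^ 11000110 = 00111001
byte 1: 11011110 ^ 01111010 = 10100100
byte 2: 10101001 ^ 10010101 = 00111100
byte 3: 01010110 ^ 11101101 = 10111011
byte 4: 11010010 ^ 11101100 = 00111110
byte 5: 10100000 ^ 01001110 = 11101110
byte 6: 01111000 ^ 11111001 = 10000001
byte 7: 00101101 ^ 11111010 = 11010111
byte 8: 11011100 ^ 11100111 = 00111011

39a43cbb3eee81d73b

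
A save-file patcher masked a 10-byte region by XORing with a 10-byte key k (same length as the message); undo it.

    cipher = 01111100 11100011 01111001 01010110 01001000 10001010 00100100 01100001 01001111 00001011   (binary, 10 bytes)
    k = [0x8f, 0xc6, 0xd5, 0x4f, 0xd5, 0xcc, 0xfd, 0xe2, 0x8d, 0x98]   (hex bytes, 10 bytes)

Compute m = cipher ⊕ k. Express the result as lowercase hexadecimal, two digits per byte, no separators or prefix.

XOR is its own inverse, so applying the key byte-wise gives the result directly.
124 ⊕ 143 = 243
227 ⊕ 198 =  37
121 ⊕ 213 = 172
 86 ⊕  79 =  25
 72 ⊕ 213 = 157
138 ⊕ 204 =  70
 36 ⊕ 253 = 217
 97 ⊕ 226 = 131
 79 ⊕ 141 = 194
 11 ⊕ 152 = 147

f325ac199d46d983c293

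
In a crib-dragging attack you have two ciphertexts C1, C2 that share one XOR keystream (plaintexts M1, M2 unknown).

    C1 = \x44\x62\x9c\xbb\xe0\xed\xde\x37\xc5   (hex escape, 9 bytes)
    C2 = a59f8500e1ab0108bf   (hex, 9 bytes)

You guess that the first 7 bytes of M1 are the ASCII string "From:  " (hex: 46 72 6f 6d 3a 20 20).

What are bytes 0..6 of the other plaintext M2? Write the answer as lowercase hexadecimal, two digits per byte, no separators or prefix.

First, C1 ⊕ C2 = (M1 ⊕ K) ⊕ (M2 ⊕ K) = M1 ⊕ M2, so the key drops out. Then M2 = (M1 ⊕ M2) ⊕ M1 over the first 7 bytes.
byte 0: (44 ⊕ a5) ⊕ 46 = e1 ⊕ 46 = a7
byte 1: (62 ⊕ 9f) ⊕ 72 = fd ⊕ 72 = 8f
byte 2: (9c ⊕ 85) ⊕ 6f = 19 ⊕ 6f = 76
byte 3: (bb ⊕ 00) ⊕ 6d = bb ⊕ 6d = d6
byte 4: (e0 ⊕ e1) ⊕ 3a = 01 ⊕ 3a = 3b
byte 5: (ed ⊕ ab) ⊕ 20 = 46 ⊕ 20 = 66
byte 6: (de ⊕ 01) ⊕ 20 = df ⊕ 20 = ff

a78f76d63b66ff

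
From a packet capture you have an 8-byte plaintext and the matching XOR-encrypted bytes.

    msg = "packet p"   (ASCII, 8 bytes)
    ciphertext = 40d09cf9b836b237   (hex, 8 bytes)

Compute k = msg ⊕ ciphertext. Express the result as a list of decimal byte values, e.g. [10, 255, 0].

[48, 177, 255, 146, 221, 66, 146, 71]

Since ciphertext = msg ⊕ k, XORing both sides with msg gives k = msg ⊕ ciphertext.
70 ^ 40 = 30
61 ^ d0 = b1
63 ^ 9c = ff
6b ^ f9 = 92
65 ^ b8 = dd
74 ^ 36 = 42
20 ^ b2 = 92
70 ^ 37 = 47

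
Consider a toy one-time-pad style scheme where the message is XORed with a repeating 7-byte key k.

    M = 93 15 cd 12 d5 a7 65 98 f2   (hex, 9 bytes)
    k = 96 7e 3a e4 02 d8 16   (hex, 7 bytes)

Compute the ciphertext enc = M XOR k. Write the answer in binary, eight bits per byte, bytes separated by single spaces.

The 7-byte key repeats, so the effective keystream is 96 7e 3a e4 02 d8 16 96 7e.
byte 0: 93 XOR 96 = 05
byte 1: 15 XOR 7e = 6b
byte 2: cd XOR 3a = f7
byte 3: 12 XOR e4 = f6
byte 4: d5 XOR 02 = d7
byte 5: a7 XOR d8 = 7f
byte 6: 65 XOR 16 = 73
byte 7: 98 XOR 96 = 0e
byte 8: f2 XOR 7e = 8c

00000101 01101011 11110111 11110110 11010111 01111111 01110011 00001110 10001100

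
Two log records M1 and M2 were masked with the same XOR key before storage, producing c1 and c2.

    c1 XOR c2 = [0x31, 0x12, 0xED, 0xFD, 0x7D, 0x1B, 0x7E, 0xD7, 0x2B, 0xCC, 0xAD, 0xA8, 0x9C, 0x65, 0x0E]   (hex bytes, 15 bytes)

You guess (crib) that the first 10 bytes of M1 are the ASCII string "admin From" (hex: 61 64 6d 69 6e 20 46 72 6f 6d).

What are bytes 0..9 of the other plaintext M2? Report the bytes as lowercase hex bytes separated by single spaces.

50 76 80 94 13 3b 38 a5 44 a1

Since c1 ⊕ c2 = M1 ⊕ M2, XORing with the guessed M1 bytes yields the corresponding M2 bytes: M2 = (c1 ⊕ c2) ⊕ M1.
byte 0: 31 xor 61 = 50
byte 1: 12 xor 64 = 76
byte 2: ed xor 6d = 80
byte 3: fd xor 69 = 94
byte 4: 7d xor 6e = 13
byte 5: 1b xor 20 = 3b
byte 6: 7e xor 46 = 38
byte 7: d7 xor 72 = a5
byte 8: 2b xor 6f = 44
byte 9: cc xor 6d = a1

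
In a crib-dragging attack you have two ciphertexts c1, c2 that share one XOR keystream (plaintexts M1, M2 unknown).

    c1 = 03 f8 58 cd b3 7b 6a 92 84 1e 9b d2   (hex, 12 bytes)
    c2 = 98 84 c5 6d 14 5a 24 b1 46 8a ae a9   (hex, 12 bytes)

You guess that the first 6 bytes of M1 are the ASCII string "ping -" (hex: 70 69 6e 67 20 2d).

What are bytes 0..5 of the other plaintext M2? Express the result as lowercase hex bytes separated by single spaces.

First, c1 ⊕ c2 = (M1 ⊕ K) ⊕ (M2 ⊕ K) = M1 ⊕ M2, so the key drops out. Then M2 = (M1 ⊕ M2) ⊕ M1 over the first 6 bytes.
byte 0: (03 xor 98) xor 70 = 9b xor 70 = eb
byte 1: (f8 xor 84) xor 69 = 7c xor 69 = 15
byte 2: (58 xor c5) xor 6e = 9d xor 6e = f3
byte 3: (cd xor 6d) xor 67 = a0 xor 67 = c7
byte 4: (b3 xor 14) xor 20 = a7 xor 20 = 87
byte 5: (7b xor 5a) xor 2d = 21 xor 2d = 0c

eb 15 f3 c7 87 0c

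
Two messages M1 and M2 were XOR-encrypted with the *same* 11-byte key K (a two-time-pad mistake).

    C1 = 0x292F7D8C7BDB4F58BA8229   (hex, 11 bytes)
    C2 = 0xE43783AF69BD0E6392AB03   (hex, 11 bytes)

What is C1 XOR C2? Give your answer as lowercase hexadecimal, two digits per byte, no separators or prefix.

cd18fe231266413b28292a

C1 ⊕ C2 = (M1 ⊕ K) ⊕ (M2 ⊕ K) = M1 ⊕ M2 — the shared key cancels under XOR.
29 ⊕ e4 = cd
2f ⊕ 37 = 18
7d ⊕ 83 = fe
8c ⊕ af = 23
7b ⊕ 69 = 12
db ⊕ bd = 66
4f ⊕ 0e = 41
58 ⊕ 63 = 3b
ba ⊕ 92 = 28
82 ⊕ ab = 29
29 ⊕ 03 = 2a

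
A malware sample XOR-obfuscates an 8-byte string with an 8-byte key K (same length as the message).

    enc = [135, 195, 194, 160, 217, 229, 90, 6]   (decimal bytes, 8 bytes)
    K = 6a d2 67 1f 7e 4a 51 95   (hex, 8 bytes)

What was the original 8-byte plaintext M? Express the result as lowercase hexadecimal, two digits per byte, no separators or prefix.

10000111 XOR 01101010 = 11101101
11000011 XOR 11010010 = 00010001
11000010 XOR 01100111 = 10100101
10100000 XOR 00011111 = 10111111
11011001 XOR 01111110 = 10100111
11100101 XOR 01001010 = 10101111
01011010 XOR 01010001 = 00001011
00000110 XOR 10010101 = 10010011

ed11a5bfa7af0b93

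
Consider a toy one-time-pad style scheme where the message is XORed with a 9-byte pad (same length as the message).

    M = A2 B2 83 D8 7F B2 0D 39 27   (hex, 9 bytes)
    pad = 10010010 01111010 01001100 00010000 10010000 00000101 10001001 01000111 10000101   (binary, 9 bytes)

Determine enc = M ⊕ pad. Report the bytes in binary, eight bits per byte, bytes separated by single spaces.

a2 ^ 92 = 30
b2 ^ 7a = c8
83 ^ 4c = cf
d8 ^ 10 = c8
7f ^ 90 = ef
b2 ^ 05 = b7
0d ^ 89 = 84
39 ^ 47 = 7e
27 ^ 85 = a2

00110000 11001000 11001111 11001000 11101111 10110111 10000100 01111110 10100010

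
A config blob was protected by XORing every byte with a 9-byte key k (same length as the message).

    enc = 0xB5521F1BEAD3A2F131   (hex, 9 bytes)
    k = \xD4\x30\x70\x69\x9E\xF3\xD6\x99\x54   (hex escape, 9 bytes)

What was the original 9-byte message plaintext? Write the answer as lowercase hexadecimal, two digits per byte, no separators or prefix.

61626f727420746865

XOR is its own inverse, so applying the key byte-wise gives the result directly.
byte 0: 181 ^ 212 =  97
byte 1:  82 ^  48 =  98
byte 2:  31 ^ 112 = 111
byte 3:  27 ^ 105 = 114
byte 4: 234 ^ 158 = 116
byte 5: 211 ^ 243 =  32
byte 6: 162 ^ 214 = 116
byte 7: 241 ^ 153 = 104
byte 8:  49 ^  84 = 101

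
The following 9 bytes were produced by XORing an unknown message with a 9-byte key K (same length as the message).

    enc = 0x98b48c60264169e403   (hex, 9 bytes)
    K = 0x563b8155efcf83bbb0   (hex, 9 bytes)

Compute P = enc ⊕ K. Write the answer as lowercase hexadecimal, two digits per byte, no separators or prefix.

152 ⊕  86 = 206
180 ⊕  59 = 143
140 ⊕ 129 =  13
 96 ⊕  85 =  53
 38 ⊕ 239 = 201
 65 ⊕ 207 = 142
105 ⊕ 131 = 234
228 ⊕ 187 =  95
  3 ⊕ 176 = 179

ce8f0d35c98eea5fb3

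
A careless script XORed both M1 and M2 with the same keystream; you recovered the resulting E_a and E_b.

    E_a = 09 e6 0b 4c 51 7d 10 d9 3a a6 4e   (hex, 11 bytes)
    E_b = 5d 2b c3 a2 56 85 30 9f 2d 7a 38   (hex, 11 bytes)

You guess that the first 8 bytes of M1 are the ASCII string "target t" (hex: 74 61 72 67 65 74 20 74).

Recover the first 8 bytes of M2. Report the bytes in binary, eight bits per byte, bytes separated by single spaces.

First, E_a ⊕ E_b = (M1 ⊕ K) ⊕ (M2 ⊕ K) = M1 ⊕ M2, so the key drops out. Then M2 = (M1 ⊕ M2) ⊕ M1 over the first 8 bytes.
byte 0: (09 xor 5d) xor 74 = 54 xor 74 = 20
byte 1: (e6 xor 2b) xor 61 = cd xor 61 = ac
byte 2: (0b xor c3) xor 72 = c8 xor 72 = ba
byte 3: (4c xor a2) xor 67 = ee xor 67 = 89
byte 4: (51 xor 56) xor 65 = 07 xor 65 = 62
byte 5: (7d xor 85) xor 74 = f8 xor 74 = 8c
byte 6: (10 xor 30) xor 20 = 20 xor 20 = 00
byte 7: (d9 xor 9f) xor 74 = 46 xor 74 = 32

00100000 10101100 10111010 10001001 01100010 10001100 00000000 00110010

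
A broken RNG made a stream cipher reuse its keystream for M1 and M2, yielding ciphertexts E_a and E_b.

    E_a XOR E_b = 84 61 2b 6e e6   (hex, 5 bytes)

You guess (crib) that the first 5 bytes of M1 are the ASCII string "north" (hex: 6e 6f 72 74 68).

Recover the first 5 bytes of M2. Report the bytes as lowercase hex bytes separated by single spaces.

Since E_a ⊕ E_b = M1 ⊕ M2, XORing with the guessed M1 bytes yields the corresponding M2 bytes: M2 = (E_a ⊕ E_b) ⊕ M1.
84 ⊕ 6e = ea
61 ⊕ 6f = 0e
2b ⊕ 72 = 59
6e ⊕ 74 = 1a
e6 ⊕ 68 = 8e

ea 0e 59 1a 8e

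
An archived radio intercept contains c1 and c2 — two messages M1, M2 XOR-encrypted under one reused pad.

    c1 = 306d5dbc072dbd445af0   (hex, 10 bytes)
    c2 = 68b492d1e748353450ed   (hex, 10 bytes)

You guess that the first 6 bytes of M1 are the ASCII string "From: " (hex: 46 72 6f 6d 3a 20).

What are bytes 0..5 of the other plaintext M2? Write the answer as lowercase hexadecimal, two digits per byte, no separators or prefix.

1eaba000da45

First, c1 ⊕ c2 = (M1 ⊕ K) ⊕ (M2 ⊕ K) = M1 ⊕ M2, so the key drops out. Then M2 = (M1 ⊕ M2) ⊕ M1 over the first 6 bytes.
byte 0: (30 XOR 68) XOR 46 = 58 XOR 46 = 1e
byte 1: (6d XOR b4) XOR 72 = d9 XOR 72 = ab
byte 2: (5d XOR 92) XOR 6f = cf XOR 6f = a0
byte 3: (bc XOR d1) XOR 6d = 6d XOR 6d = 00
byte 4: (07 XOR e7) XOR 3a = e0 XOR 3a = da
byte 5: (2d XOR 48) XOR 20 = 65 XOR 20 = 45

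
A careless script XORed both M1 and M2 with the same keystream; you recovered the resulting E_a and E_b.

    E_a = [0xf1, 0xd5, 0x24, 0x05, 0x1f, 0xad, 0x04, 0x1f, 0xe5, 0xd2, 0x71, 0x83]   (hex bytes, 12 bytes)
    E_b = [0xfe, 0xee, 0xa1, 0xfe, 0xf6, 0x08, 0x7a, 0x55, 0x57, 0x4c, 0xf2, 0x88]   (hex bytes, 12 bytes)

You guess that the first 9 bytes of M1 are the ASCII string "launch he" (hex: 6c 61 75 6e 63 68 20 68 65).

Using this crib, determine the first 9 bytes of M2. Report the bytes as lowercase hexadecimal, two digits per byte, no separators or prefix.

First, E_a ⊕ E_b = (M1 ⊕ K) ⊕ (M2 ⊕ K) = M1 ⊕ M2, so the key drops out. Then M2 = (M1 ⊕ M2) ⊕ M1 over the first 9 bytes.
byte 0: (f1 xor fe) xor 6c = 0f xor 6c = 63
byte 1: (d5 xor ee) xor 61 = 3b xor 61 = 5a
byte 2: (24 xor a1) xor 75 = 85 xor 75 = f0
byte 3: (05 xor fe) xor 6e = fb xor 6e = 95
byte 4: (1f xor f6) xor 63 = e9 xor 63 = 8a
byte 5: (ad xor 08) xor 68 = a5 xor 68 = cd
byte 6: (04 xor 7a) xor 20 = 7e xor 20 = 5e
byte 7: (1f xor 55) xor 68 = 4a xor 68 = 22
byte 8: (e5 xor 57) xor 65 = b2 xor 65 = d7

635af0958acd5e22d7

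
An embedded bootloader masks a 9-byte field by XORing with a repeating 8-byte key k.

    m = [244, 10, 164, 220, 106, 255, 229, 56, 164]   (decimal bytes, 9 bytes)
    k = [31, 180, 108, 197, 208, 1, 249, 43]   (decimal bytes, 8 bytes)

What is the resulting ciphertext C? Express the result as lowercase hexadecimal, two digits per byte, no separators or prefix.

The 8-byte key repeats, so the effective keystream is 1f b4 6c c5 d0 01 f9 2b 1f.
byte 0: f4 xor 1f = eb
byte 1: 0a xor b4 = be
byte 2: a4 xor 6c = c8
byte 3: dc xor c5 = 19
byte 4: 6a xor d0 = ba
byte 5: ff xor 01 = fe
byte 6: e5 xor f9 = 1c
byte 7: 38 xor 2b = 13
byte 8: a4 xor 1f = bb

ebbec819bafe1c13bb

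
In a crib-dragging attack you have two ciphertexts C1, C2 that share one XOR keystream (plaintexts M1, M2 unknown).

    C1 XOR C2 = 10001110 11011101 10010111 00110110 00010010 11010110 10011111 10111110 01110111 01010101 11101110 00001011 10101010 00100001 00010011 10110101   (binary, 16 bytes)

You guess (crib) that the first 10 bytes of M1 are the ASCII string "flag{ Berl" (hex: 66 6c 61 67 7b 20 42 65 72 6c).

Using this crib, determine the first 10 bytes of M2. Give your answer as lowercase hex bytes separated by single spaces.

e8 b1 f6 51 69 f6 dd db 05 39

Since C1 ⊕ C2 = M1 ⊕ M2, XORing with the guessed M1 bytes yields the corresponding M2 bytes: M2 = (C1 ⊕ C2) ⊕ M1.
8e xor 66 = e8
dd xor 6c = b1
97 xor 61 = f6
36 xor 67 = 51
12 xor 7b = 69
d6 xor 20 = f6
9f xor 42 = dd
be xor 65 = db
77 xor 72 = 05
55 xor 6c = 39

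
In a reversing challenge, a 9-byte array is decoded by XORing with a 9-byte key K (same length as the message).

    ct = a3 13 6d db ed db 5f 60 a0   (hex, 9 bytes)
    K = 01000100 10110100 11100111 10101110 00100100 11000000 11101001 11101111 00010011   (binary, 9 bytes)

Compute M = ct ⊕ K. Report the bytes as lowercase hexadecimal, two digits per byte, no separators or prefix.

e7a78a75c91bb68fb3

XOR is its own inverse, so applying the key byte-wise gives the result directly.
a3 ^ 44 = e7
13 ^ b4 = a7
6d ^ e7 = 8a
db ^ ae = 75
ed ^ 24 = c9
db ^ c0 = 1b
5f ^ e9 = b6
60 ^ ef = 8f
a0 ^ 13 = b3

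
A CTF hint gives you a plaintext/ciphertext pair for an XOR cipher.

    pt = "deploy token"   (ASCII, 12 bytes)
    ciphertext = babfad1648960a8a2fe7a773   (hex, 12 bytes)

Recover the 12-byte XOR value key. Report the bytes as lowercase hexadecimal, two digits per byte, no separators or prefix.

dedadd7a27ef2afe408cc21d

Since ciphertext = pt ⊕ key, XORing both sides with pt gives key = pt ⊕ ciphertext.
64 XOR ba = de
65 XOR bf = da
70 XOR ad = dd
6c XOR 16 = 7a
6f XOR 48 = 27
79 XOR 96 = ef
20 XOR 0a = 2a
74 XOR 8a = fe
6f XOR 2f = 40
6b XOR e7 = 8c
65 XOR a7 = c2
6e XOR 73 = 1d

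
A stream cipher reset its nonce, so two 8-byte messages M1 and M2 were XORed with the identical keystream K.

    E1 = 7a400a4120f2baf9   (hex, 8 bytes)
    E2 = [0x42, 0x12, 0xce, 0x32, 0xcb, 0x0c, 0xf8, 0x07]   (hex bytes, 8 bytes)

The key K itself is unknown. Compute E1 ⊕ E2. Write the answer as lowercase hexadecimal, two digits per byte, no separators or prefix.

3852c473ebfe42fe

E1 ⊕ E2 = (M1 ⊕ K) ⊕ (M2 ⊕ K) = M1 ⊕ M2 — the shared key cancels under XOR.
01111010 ^ 01000010 = 00111000
01000000 ^ 00010010 = 01010010
00001010 ^ 11001110 = 11000100
01000001 ^ 00110010 = 01110011
00100000 ^ 11001011 = 11101011
11110010 ^ 00001100 = 11111110
10111010 ^ 11111000 = 01000010
11111001 ^ 00000111 = 11111110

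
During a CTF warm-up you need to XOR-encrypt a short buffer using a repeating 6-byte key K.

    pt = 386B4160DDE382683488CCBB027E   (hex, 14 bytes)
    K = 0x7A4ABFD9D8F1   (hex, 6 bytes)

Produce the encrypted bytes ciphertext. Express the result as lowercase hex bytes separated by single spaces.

The 6-byte key repeats, so the effective keystream is 7a 4a bf d9 d8 f1 7a 4a bf d9 d8 f1 7a 4a.
byte 0:  56 ⊕ 122 =  66
byte 1: 107 ⊕  74 =  33
byte 2:  65 ⊕ 191 = 254
byte 3:  96 ⊕ 217 = 185
byte 4: 221 ⊕ 216 =   5
byte 5: 227 ⊕ 241 =  18
byte 6: 130 ⊕ 122 = 248
byte 7: 104 ⊕  74 =  34
byte 8:  52 ⊕ 191 = 139
byte 9: 136 ⊕ 217 =  81
byte 10: 204 ⊕ 216 =  20
byte 11: 187 ⊕ 241 =  74
byte 12:   2 ⊕ 122 = 120
byte 13: 126 ⊕  74 =  52

42 21 fe b9 05 12 f8 22 8b 51 14 4a 78 34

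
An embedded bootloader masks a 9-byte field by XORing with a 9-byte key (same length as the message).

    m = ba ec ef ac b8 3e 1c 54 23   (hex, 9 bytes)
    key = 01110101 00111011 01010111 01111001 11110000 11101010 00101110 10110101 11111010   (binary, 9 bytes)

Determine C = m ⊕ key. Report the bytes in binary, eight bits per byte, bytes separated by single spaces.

11001111 11010111 10111000 11010101 01001000 11010100 00110010 11100001 11011001

186 xor 117 = 207
236 xor  59 = 215
239 xor  87 = 184
172 xor 121 = 213
184 xor 240 =  72
 62 xor 234 = 212
 28 xor  46 =  50
 84 xor 181 = 225
 35 xor 250 = 217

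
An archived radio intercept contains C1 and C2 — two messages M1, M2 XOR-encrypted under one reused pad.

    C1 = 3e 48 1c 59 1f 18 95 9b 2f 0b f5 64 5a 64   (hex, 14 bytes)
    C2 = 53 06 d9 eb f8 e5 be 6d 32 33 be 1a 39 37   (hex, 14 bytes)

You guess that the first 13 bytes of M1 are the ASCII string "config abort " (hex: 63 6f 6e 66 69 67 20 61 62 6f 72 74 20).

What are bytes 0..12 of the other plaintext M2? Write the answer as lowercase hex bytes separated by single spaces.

First, C1 ⊕ C2 = (M1 ⊕ K) ⊕ (M2 ⊕ K) = M1 ⊕ M2, so the key drops out. Then M2 = (M1 ⊕ M2) ⊕ M1 over the first 13 bytes.
byte 0: (3e ^ 53) ^ 63 = 6d ^ 63 = 0e
byte 1: (48 ^ 06) ^ 6f = 4e ^ 6f = 21
byte 2: (1c ^ d9) ^ 6e = c5 ^ 6e = ab
byte 3: (59 ^ eb) ^ 66 = b2 ^ 66 = d4
byte 4: (1f ^ f8) ^ 69 = e7 ^ 69 = 8e
byte 5: (18 ^ e5) ^ 67 = fd ^ 67 = 9a
byte 6: (95 ^ be) ^ 20 = 2b ^ 20 = 0b
byte 7: (9b ^ 6d) ^ 61 = f6 ^ 61 = 97
byte 8: (2f ^ 32) ^ 62 = 1d ^ 62 = 7f
byte 9: (0b ^ 33) ^ 6f = 38 ^ 6f = 57
byte 10: (f5 ^ be) ^ 72 = 4b ^ 72 = 39
byte 11: (64 ^ 1a) ^ 74 = 7e ^ 74 = 0a
byte 12: (5a ^ 39) ^ 20 = 63 ^ 20 = 43

0e 21 ab d4 8e 9a 0b 97 7f 57 39 0a 43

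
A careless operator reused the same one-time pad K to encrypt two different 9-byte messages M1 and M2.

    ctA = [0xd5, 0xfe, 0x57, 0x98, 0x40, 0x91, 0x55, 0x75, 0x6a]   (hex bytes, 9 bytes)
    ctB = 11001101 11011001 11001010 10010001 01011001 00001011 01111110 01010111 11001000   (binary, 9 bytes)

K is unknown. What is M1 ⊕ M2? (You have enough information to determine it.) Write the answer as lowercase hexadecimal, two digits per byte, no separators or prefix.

ctA ⊕ ctB = (M1 ⊕ K) ⊕ (M2 ⊕ K) = M1 ⊕ M2 — the shared key cancels under XOR.
213 xor 205 =  24
254 xor 217 =  39
 87 xor 202 = 157
152 xor 145 =   9
 64 xor  89 =  25
145 xor  11 = 154
 85 xor 126 =  43
117 xor  87 =  34
106 xor 200 = 162

18279d09199a2b22a2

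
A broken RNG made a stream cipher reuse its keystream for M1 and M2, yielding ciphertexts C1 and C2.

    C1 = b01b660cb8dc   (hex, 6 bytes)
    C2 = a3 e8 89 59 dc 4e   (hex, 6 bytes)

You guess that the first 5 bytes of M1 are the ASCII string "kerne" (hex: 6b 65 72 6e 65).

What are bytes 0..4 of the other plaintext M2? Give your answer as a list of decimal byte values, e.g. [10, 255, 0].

[120, 150, 157, 59, 1]

First, C1 ⊕ C2 = (M1 ⊕ K) ⊕ (M2 ⊕ K) = M1 ⊕ M2, so the key drops out. Then M2 = (M1 ⊕ M2) ⊕ M1 over the first 5 bytes.
byte 0: (b0 xor a3) xor 6b = 13 xor 6b = 78
byte 1: (1b xor e8) xor 65 = f3 xor 65 = 96
byte 2: (66 xor 89) xor 72 = ef xor 72 = 9d
byte 3: (0c xor 59) xor 6e = 55 xor 6e = 3b
byte 4: (b8 xor dc) xor 65 = 64 xor 65 = 01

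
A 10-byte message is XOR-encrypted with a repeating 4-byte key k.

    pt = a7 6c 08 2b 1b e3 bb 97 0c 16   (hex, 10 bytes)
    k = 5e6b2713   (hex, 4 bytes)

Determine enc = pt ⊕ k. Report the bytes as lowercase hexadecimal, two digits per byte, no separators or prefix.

The 4-byte key repeats, so the effective keystream is 5e 6b 27 13 5e 6b 27 13 5e 6b.
byte 0: 167 ^  94 = 249
byte 1: 108 ^ 107 =   7
byte 2:   8 ^  39 =  47
byte 3:  43 ^  19 =  56
byte 4:  27 ^  94 =  69
byte 5: 227 ^ 107 = 136
byte 6: 187 ^  39 = 156
byte 7: 151 ^  19 = 132
byte 8:  12 ^  94 =  82
byte 9:  22 ^ 107 = 125

f9072f3845889c84527d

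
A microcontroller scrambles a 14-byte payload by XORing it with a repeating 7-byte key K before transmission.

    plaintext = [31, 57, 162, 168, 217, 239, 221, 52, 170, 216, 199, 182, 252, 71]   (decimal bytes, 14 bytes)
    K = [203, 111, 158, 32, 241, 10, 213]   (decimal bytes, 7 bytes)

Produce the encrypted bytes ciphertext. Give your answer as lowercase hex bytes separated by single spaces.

The 7-byte key repeats, so the effective keystream is cb 6f 9e 20 f1 0a d5 cb 6f 9e 20 f1 0a d5.
byte 0: 1f ^ cb = d4
byte 1: 39 ^ 6f = 56
byte 2: a2 ^ 9e = 3c
byte 3: a8 ^ 20 = 88
byte 4: d9 ^ f1 = 28
byte 5: ef ^ 0a = e5
byte 6: dd ^ d5 = 08
byte 7: 34 ^ cb = ff
byte 8: aa ^ 6f = c5
byte 9: d8 ^ 9e = 46
byte 10: c7 ^ 20 = e7
byte 11: b6 ^ f1 = 47
byte 12: fc ^ 0a = f6
byte 13: 47 ^ d5 = 92

d4 56 3c 88 28 e5 08 ff c5 46 e7 47 f6 92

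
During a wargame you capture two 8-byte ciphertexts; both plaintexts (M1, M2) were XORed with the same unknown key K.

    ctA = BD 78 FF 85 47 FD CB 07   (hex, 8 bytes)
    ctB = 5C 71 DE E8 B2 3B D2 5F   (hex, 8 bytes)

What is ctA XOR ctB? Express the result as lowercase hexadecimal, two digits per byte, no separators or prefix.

e109216df5c61958

ctA ⊕ ctB = (M1 ⊕ K) ⊕ (M2 ⊕ K) = M1 ⊕ M2 — the shared key cancels under XOR.
bd xor 5c = e1
78 xor 71 = 09
ff xor de = 21
85 xor e8 = 6d
47 xor b2 = f5
fd xor 3b = c6
cb xor d2 = 19
07 xor 5f = 58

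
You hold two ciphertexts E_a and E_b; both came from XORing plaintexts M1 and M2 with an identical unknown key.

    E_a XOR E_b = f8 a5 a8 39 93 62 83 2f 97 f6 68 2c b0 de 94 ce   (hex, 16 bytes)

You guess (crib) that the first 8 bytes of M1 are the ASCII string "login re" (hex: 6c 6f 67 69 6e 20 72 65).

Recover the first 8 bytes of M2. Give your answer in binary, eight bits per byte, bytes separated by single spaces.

10010100 11001010 11001111 01010000 11111101 01000010 11110001 01001010

Since E_a ⊕ E_b = M1 ⊕ M2, XORing with the guessed M1 bytes yields the corresponding M2 bytes: M2 = (E_a ⊕ E_b) ⊕ M1.
byte 0: f8 ⊕ 6c = 94
byte 1: a5 ⊕ 6f = ca
byte 2: a8 ⊕ 67 = cf
byte 3: 39 ⊕ 69 = 50
byte 4: 93 ⊕ 6e = fd
byte 5: 62 ⊕ 20 = 42
byte 6: 83 ⊕ 72 = f1
byte 7: 2f ⊕ 65 = 4a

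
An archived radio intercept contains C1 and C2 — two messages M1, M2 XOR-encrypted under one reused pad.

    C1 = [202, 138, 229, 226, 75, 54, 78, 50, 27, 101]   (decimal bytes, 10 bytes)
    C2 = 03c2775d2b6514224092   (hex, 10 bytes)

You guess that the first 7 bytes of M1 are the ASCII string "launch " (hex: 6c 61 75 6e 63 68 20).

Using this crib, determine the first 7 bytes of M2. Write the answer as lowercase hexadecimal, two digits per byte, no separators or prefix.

a529e7d1033b7a

First, C1 ⊕ C2 = (M1 ⊕ K) ⊕ (M2 ⊕ K) = M1 ⊕ M2, so the key drops out. Then M2 = (M1 ⊕ M2) ⊕ M1 over the first 7 bytes.
byte 0: (ca XOR 03) XOR 6c = c9 XOR 6c = a5
byte 1: (8a XOR c2) XOR 61 = 48 XOR 61 = 29
byte 2: (e5 XOR 77) XOR 75 = 92 XOR 75 = e7
byte 3: (e2 XOR 5d) XOR 6e = bf XOR 6e = d1
byte 4: (4b XOR 2b) XOR 63 = 60 XOR 63 = 03
byte 5: (36 XOR 65) XOR 68 = 53 XOR 68 = 3b
byte 6: (4e XOR 14) XOR 20 = 5a XOR 20 = 7a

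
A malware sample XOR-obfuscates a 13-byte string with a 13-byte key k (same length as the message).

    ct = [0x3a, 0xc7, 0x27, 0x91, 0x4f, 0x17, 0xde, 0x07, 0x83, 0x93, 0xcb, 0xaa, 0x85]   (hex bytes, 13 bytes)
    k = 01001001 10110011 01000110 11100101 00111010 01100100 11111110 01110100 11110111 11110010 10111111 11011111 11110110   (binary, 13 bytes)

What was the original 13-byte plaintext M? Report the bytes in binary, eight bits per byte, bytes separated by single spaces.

XOR is its own inverse, so applying the key byte-wise gives the result directly.
00111010 xor 01001001 = 01110011
11000111 xor 10110011 = 01110100
00100111 xor 01000110 = 01100001
10010001 xor 11100101 = 01110100
01001111 xor 00111010 = 01110101
00010111 xor 01100100 = 01110011
11011110 xor 11111110 = 00100000
00000111 xor 01110100 = 01110011
10000011 xor 11110111 = 01110100
10010011 xor 11110010 = 01100001
11001011 xor 10111111 = 01110100
10101010 xor 11011111 = 01110101
10000101 xor 11110110 = 01110011

01110011 01110100 01100001 01110100 01110101 01110011 00100000 01110011 01110100 01100001 01110100 01110101 01110011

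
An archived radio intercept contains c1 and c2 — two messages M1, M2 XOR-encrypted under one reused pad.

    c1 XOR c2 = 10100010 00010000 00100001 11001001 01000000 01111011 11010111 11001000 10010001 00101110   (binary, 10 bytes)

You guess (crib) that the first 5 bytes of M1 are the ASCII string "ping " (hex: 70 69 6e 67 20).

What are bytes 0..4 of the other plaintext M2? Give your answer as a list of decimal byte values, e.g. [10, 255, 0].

[210, 121, 79, 174, 96]

Since c1 ⊕ c2 = M1 ⊕ M2, XORing with the guessed M1 bytes yields the corresponding M2 bytes: M2 = (c1 ⊕ c2) ⊕ M1.
a2 XOR 70 = d2
10 XOR 69 = 79
21 XOR 6e = 4f
c9 XOR 67 = ae
40 XOR 20 = 60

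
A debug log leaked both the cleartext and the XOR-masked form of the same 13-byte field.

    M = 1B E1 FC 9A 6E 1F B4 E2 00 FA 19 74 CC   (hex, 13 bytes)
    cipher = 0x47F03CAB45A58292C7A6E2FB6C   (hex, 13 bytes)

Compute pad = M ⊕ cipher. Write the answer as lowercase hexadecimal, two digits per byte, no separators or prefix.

Since cipher = M ⊕ pad, XORing both sides with M gives pad = M ⊕ cipher.
1b ⊕ 47 = 5c
e1 ⊕ f0 = 11
fc ⊕ 3c = c0
9a ⊕ ab = 31
6e ⊕ 45 = 2b
1f ⊕ a5 = ba
b4 ⊕ 82 = 36
e2 ⊕ 92 = 70
00 ⊕ c7 = c7
fa ⊕ a6 = 5c
19 ⊕ e2 = fb
74 ⊕ fb = 8f
cc ⊕ 6c = a0

5c11c0312bba3670c75cfb8fa0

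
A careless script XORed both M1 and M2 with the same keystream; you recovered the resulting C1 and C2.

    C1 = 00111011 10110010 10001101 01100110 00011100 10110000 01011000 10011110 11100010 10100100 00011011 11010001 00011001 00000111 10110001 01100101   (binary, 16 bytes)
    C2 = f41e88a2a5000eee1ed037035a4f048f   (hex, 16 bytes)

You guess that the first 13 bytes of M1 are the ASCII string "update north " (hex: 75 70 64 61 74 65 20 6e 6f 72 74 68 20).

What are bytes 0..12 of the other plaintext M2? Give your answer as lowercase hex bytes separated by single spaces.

ba dc 61 a5 cd d5 76 1e 93 06 58 ba 63

First, C1 ⊕ C2 = (M1 ⊕ K) ⊕ (M2 ⊕ K) = M1 ⊕ M2, so the key drops out. Then M2 = (M1 ⊕ M2) ⊕ M1 over the first 13 bytes.
byte 0: (3b xor f4) xor 75 = cf xor 75 = ba
byte 1: (b2 xor 1e) xor 70 = ac xor 70 = dc
byte 2: (8d xor 88) xor 64 = 05 xor 64 = 61
byte 3: (66 xor a2) xor 61 = c4 xor 61 = a5
byte 4: (1c xor a5) xor 74 = b9 xor 74 = cd
byte 5: (b0 xor 00) xor 65 = b0 xor 65 = d5
byte 6: (58 xor 0e) xor 20 = 56 xor 20 = 76
byte 7: (9e xor ee) xor 6e = 70 xor 6e = 1e
byte 8: (e2 xor 1e) xor 6f = fc xor 6f = 93
byte 9: (a4 xor d0) xor 72 = 74 xor 72 = 06
byte 10: (1b xor 37) xor 74 = 2c xor 74 = 58
byte 11: (d1 xor 03) xor 68 = d2 xor 68 = ba
byte 12: (19 xor 5a) xor 20 = 43 xor 20 = 63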